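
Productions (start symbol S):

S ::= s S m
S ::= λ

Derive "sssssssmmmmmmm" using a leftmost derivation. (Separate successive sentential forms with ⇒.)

S ⇒ sSm ⇒ ssSmm ⇒ sssSmmm ⇒ ssssSmmmm ⇒ sssssSmmmmm ⇒ ssssssSmmmmmm ⇒ sssssssSmmmmmmm ⇒ sssssssmmmmmmm

S ⇒ sSm   [S ::= s S m]
sSm ⇒ ssSmm   [S ::= s S m]
ssSmm ⇒ sssSmmm   [S ::= s S m]
sssSmmm ⇒ ssssSmmmm   [S ::= s S m]
ssssSmmmm ⇒ sssssSmmmmm   [S ::= s S m]
sssssSmmmmm ⇒ ssssssSmmmmmm   [S ::= s S m]
ssssssSmmmmmm ⇒ sssssssSmmmmmmm   [S ::= s S m]
sssssssSmmmmmmm ⇒ sssssssmmmmmmm   [S ::= λ]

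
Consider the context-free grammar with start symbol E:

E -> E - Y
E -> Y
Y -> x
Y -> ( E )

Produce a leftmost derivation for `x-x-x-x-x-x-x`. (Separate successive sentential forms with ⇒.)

E⇒E-Y⇒E-Y-Y⇒E-Y-Y-Y⇒E-Y-Y-Y-Y⇒E-Y-Y-Y-Y-Y⇒E-Y-Y-Y-Y-Y-Y⇒Y-Y-Y-Y-Y-Y-Y⇒x-Y-Y-Y-Y-Y-Y⇒x-x-Y-Y-Y-Y-Y⇒x-x-x-Y-Y-Y-Y⇒x-x-x-x-Y-Y-Y⇒x-x-x-x-x-Y-Y⇒x-x-x-x-x-x-Y⇒x-x-x-x-x-x-x

E ⇒ E-Y   [E -> E - Y]
E-Y ⇒ E-Y-Y   [E -> E - Y]
E-Y-Y ⇒ E-Y-Y-Y   [E -> E - Y]
E-Y-Y-Y ⇒ E-Y-Y-Y-Y   [E -> E - Y]
E-Y-Y-Y-Y ⇒ E-Y-Y-Y-Y-Y   [E -> E - Y]
E-Y-Y-Y-Y-Y ⇒ E-Y-Y-Y-Y-Y-Y   [E -> E - Y]
E-Y-Y-Y-Y-Y-Y ⇒ Y-Y-Y-Y-Y-Y-Y   [E -> Y]
Y-Y-Y-Y-Y-Y-Y ⇒ x-Y-Y-Y-Y-Y-Y   [Y -> x]
x-Y-Y-Y-Y-Y-Y ⇒ x-x-Y-Y-Y-Y-Y   [Y -> x]
x-x-Y-Y-Y-Y-Y ⇒ x-x-x-Y-Y-Y-Y   [Y -> x]
x-x-x-Y-Y-Y-Y ⇒ x-x-x-x-Y-Y-Y   [Y -> x]
x-x-x-x-Y-Y-Y ⇒ x-x-x-x-x-Y-Y   [Y -> x]
x-x-x-x-x-Y-Y ⇒ x-x-x-x-x-x-Y   [Y -> x]
x-x-x-x-x-x-Y ⇒ x-x-x-x-x-x-x   [Y -> x]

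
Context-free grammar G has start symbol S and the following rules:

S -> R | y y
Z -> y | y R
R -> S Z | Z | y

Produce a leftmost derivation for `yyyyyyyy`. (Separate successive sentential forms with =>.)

S => R   [S -> R]
R => SZ   [R -> S Z]
SZ => yyZ   [S -> y y]
yyZ => yyyR   [Z -> y R]
yyyR => yyySZ   [R -> S Z]
yyySZ => yyyRZ   [S -> R]
yyyRZ => yyyZZ   [R -> Z]
yyyZZ => yyyyRZ   [Z -> y R]
yyyyRZ => yyyySZZ   [R -> S Z]
yyyySZZ => yyyyyyZZ   [S -> y y]
yyyyyyZZ => yyyyyyyZ   [Z -> y]
yyyyyyyZ => yyyyyyyy   [Z -> y]

S => R => SZ => yyZ => yyyR => yyySZ => yyyRZ => yyyZZ => yyyyRZ => yyyySZZ => yyyyyyZZ => yyyyyyyZ => yyyyyyyy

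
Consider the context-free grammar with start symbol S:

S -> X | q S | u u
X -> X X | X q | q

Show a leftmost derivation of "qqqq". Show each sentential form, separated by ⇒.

S ⇒ X   [S -> X]
X ⇒ Xq   [X -> X q]
Xq ⇒ XXq   [X -> X X]
XXq ⇒ qXq   [X -> q]
qXq ⇒ qXqq   [X -> X q]
qXqq ⇒ qqqq   [X -> q]

S ⇒ X ⇒ Xq ⇒ XXq ⇒ qXq ⇒ qXqq ⇒ qqqq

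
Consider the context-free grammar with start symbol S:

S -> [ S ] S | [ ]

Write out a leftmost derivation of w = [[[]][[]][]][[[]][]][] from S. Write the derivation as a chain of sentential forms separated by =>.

S => [S]S   [S -> [ S ] S]
[S]S => [[S]S]S   [S -> [ S ] S]
[[S]S]S => [[[]]S]S   [S -> [ ]]
[[[]]S]S => [[[]][S]S]S   [S -> [ S ] S]
[[[]][S]S]S => [[[]][[]]S]S   [S -> [ ]]
[[[]][[]]S]S => [[[]][[]][]]S   [S -> [ ]]
[[[]][[]][]]S => [[[]][[]][]][S]S   [S -> [ S ] S]
[[[]][[]][]][S]S => [[[]][[]][]][[S]S]S   [S -> [ S ] S]
[[[]][[]][]][[S]S]S => [[[]][[]][]][[[]]S]S   [S -> [ ]]
[[[]][[]][]][[[]]S]S => [[[]][[]][]][[[]][]]S   [S -> [ ]]
[[[]][[]][]][[[]][]]S => [[[]][[]][]][[[]][]][]   [S -> [ ]]

S=>[S]S=>[[S]S]S=>[[[]]S]S=>[[[]][S]S]S=>[[[]][[]]S]S=>[[[]][[]][]]S=>[[[]][[]][]][S]S=>[[[]][[]][]][[S]S]S=>[[[]][[]][]][[[]]S]S=>[[[]][[]][]][[[]][]]S=>[[[]][[]][]][[[]][]][]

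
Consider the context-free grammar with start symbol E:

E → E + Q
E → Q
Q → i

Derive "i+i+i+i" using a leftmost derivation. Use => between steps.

E => E+Q   [E → E + Q]
E+Q => E+Q+Q   [E → E + Q]
E+Q+Q => E+Q+Q+Q   [E → E + Q]
E+Q+Q+Q => Q+Q+Q+Q   [E → Q]
Q+Q+Q+Q => i+Q+Q+Q   [Q → i]
i+Q+Q+Q => i+i+Q+Q   [Q → i]
i+i+Q+Q => i+i+i+Q   [Q → i]
i+i+i+Q => i+i+i+i   [Q → i]

E => E+Q => E+Q+Q => E+Q+Q+Q => Q+Q+Q+Q => i+Q+Q+Q => i+i+Q+Q => i+i+i+Q => i+i+i+i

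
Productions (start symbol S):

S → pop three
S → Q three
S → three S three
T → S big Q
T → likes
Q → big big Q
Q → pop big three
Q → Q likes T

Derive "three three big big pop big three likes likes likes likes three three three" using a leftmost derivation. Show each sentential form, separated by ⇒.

S ⇒ three S three ⇒ three three S three three ⇒ three three Q three three three ⇒ three three big big Q three three three ⇒ three three big big Q likes T three three three ⇒ three three big big Q likes T likes T three three three ⇒ three three big big pop big three likes T likes T three three three ⇒ three three big big pop big three likes likes likes T three three three ⇒ three three big big pop big three likes likes likes likes three three three

S ⇒ three S three   [S → three S three]
three S three ⇒ three three S three three   [S → three S three]
three three S three three ⇒ three three Q three three three   [S → Q three]
three three Q three three three ⇒ three three big big Q three three three   [Q → big big Q]
three three big big Q three three three ⇒ three three big big Q likes T three three three   [Q → Q likes T]
three three big big Q likes T three three three ⇒ three three big big Q likes T likes T three three three   [Q → Q likes T]
three three big big Q likes T likes T three three three ⇒ three three big big pop big three likes T likes T three three three   [Q → pop big three]
three three big big pop big three likes T likes T three three three ⇒ three three big big pop big three likes likes likes T three three three   [T → likes]
three three big big pop big three likes likes likes T three three three ⇒ three three big big pop big three likes likes likes likes three three three   [T → likes]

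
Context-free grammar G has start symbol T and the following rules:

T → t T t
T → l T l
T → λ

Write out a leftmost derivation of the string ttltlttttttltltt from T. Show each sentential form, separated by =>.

T => tTt => ttTtt => ttlTltt => ttltTtltt => ttltlTltltt => ttltltTtltltt => ttltlttTttltltt => ttltltttTtttltltt => ttltlttttttltltt

T => tTt   [T → t T t]
tTt => ttTtt   [T → t T t]
ttTtt => ttlTltt   [T → l T l]
ttlTltt => ttltTtltt   [T → t T t]
ttltTtltt => ttltlTltltt   [T → l T l]
ttltlTltltt => ttltltTtltltt   [T → t T t]
ttltltTtltltt => ttltlttTttltltt   [T → t T t]
ttltlttTttltltt => ttltltttTtttltltt   [T → t T t]
ttltltttTtttltltt => ttltlttttttltltt   [T → λ]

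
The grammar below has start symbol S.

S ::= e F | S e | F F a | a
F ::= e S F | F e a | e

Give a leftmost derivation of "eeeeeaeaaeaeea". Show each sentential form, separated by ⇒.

S ⇒ eF ⇒ eFea ⇒ eeSFea ⇒ eeFFaFea ⇒ eeeFaFea ⇒ eeeFeaaFea ⇒ eeeFeaeaaFea ⇒ eeeeeaeaaFea ⇒ eeeeeaeaaeSFea ⇒ eeeeeaeaaeaFea ⇒ eeeeeaeaaeaeea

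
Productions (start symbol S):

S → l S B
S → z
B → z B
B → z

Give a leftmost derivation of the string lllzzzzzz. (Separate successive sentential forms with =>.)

S => lSB => llSBB => lllSBBB => lllzBBB => lllzzBBB => lllzzzBB => lllzzzzBB => lllzzzzzB => lllzzzzzz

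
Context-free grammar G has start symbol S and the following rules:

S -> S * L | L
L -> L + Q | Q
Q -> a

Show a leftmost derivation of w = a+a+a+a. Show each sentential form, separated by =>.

S => L   [S -> L]
L => L+Q   [L -> L + Q]
L+Q => L+Q+Q   [L -> L + Q]
L+Q+Q => L+Q+Q+Q   [L -> L + Q]
L+Q+Q+Q => Q+Q+Q+Q   [L -> Q]
Q+Q+Q+Q => a+Q+Q+Q   [Q -> a]
a+Q+Q+Q => a+a+Q+Q   [Q -> a]
a+a+Q+Q => a+a+a+Q   [Q -> a]
a+a+a+Q => a+a+a+a   [Q -> a]

S=>L=>L+Q=>L+Q+Q=>L+Q+Q+Q=>Q+Q+Q+Q=>a+Q+Q+Q=>a+a+Q+Q=>a+a+a+Q=>a+a+a+a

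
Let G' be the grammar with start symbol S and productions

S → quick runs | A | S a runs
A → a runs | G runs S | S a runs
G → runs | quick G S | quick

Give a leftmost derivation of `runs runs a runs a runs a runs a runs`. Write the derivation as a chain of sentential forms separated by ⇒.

S ⇒ A   [S → A]
A ⇒ G runs S   [A → G runs S]
G runs S ⇒ runs runs S   [G → runs]
runs runs S ⇒ runs runs A   [S → A]
runs runs A ⇒ runs runs S a runs   [A → S a runs]
runs runs S a runs ⇒ runs runs S a runs a runs   [S → S a runs]
runs runs S a runs a runs ⇒ runs runs S a runs a runs a runs   [S → S a runs]
runs runs S a runs a runs a runs ⇒ runs runs A a runs a runs a runs   [S → A]
runs runs A a runs a runs a runs ⇒ runs runs a runs a runs a runs a runs   [A → a runs]

S ⇒ A ⇒ G runs S ⇒ runs runs S ⇒ runs runs A ⇒ runs runs S a runs ⇒ runs runs S a runs a runs ⇒ runs runs S a runs a runs a runs ⇒ runs runs A a runs a runs a runs ⇒ runs runs a runs a runs a runs a runs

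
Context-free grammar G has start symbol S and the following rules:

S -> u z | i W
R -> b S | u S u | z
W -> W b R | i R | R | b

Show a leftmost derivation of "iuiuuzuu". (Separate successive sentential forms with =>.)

S => iW => iR => iuSu => iuiWu => iuiRu => iuiuSuu => iuiuuzuu

S => iW   [S -> i W]
iW => iR   [W -> R]
iR => iuSu   [R -> u S u]
iuSu => iuiWu   [S -> i W]
iuiWu => iuiRu   [W -> R]
iuiRu => iuiuSuu   [R -> u S u]
iuiuSuu => iuiuuzuu   [S -> u z]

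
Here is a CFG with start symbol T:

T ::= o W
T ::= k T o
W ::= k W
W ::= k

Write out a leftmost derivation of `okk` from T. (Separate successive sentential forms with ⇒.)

T ⇒ oW ⇒ okW ⇒ okk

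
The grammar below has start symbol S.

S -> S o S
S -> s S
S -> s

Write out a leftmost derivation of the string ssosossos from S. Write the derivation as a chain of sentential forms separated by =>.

S => SoS => sSoS => sSoSoS => ssoSoS => ssosoS => ssosoSoS => ssososSoS => ssosossoS => ssosossos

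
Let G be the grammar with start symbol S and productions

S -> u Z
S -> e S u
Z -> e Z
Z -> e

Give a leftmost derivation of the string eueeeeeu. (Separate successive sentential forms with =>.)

S => eSu   [S -> e S u]
eSu => euZu   [S -> u Z]
euZu => eueZu   [Z -> e Z]
eueZu => eueeZu   [Z -> e Z]
eueeZu => eueeeZu   [Z -> e Z]
eueeeZu => eueeeeZu   [Z -> e Z]
eueeeeZu => eueeeeeu   [Z -> e]

S=>eSu=>euZu=>eueZu=>eueeZu=>eueeeZu=>eueeeeZu=>eueeeeeu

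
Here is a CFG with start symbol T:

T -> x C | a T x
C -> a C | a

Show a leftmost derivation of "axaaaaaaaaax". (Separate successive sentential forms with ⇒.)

T ⇒ aTx ⇒ axCx ⇒ axaCx ⇒ axaaCx ⇒ axaaaCx ⇒ axaaaaCx ⇒ axaaaaaCx ⇒ axaaaaaaCx ⇒ axaaaaaaaCx ⇒ axaaaaaaaaCx ⇒ axaaaaaaaaax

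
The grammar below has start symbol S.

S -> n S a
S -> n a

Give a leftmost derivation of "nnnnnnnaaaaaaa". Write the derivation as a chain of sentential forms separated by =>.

S => nSa => nnSaa => nnnSaaa => nnnnSaaaa => nnnnnSaaaaa => nnnnnnSaaaaaa => nnnnnnnaaaaaaa

S => nSa   [S -> n S a]
nSa => nnSaa   [S -> n S a]
nnSaa => nnnSaaa   [S -> n S a]
nnnSaaa => nnnnSaaaa   [S -> n S a]
nnnnSaaaa => nnnnnSaaaaa   [S -> n S a]
nnnnnSaaaaa => nnnnnnSaaaaaa   [S -> n S a]
nnnnnnSaaaaaa => nnnnnnnaaaaaaa   [S -> n a]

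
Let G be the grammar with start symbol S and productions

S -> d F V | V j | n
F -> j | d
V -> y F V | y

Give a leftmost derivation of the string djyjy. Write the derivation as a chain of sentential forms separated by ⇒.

S ⇒ dFV   [S -> d F V]
dFV ⇒ djV   [F -> j]
djV ⇒ djyFV   [V -> y F V]
djyFV ⇒ djyjV   [F -> j]
djyjV ⇒ djyjy   [V -> y]

S ⇒ dFV ⇒ djV ⇒ djyFV ⇒ djyjV ⇒ djyjy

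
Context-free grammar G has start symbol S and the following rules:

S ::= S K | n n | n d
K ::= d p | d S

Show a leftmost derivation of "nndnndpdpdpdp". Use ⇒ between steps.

S ⇒ SK ⇒ nnK ⇒ nndS ⇒ nndSK ⇒ nndSKK ⇒ nndSKKK ⇒ nndSKKKK ⇒ nndnnKKKK ⇒ nndnndpKKK ⇒ nndnndpdpKK ⇒ nndnndpdpdpK ⇒ nndnndpdpdpdp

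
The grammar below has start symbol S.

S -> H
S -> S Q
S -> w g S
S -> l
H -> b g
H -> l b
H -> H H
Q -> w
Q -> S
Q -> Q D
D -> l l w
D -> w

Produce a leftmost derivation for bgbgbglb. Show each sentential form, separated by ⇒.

S ⇒ H   [S -> H]
H ⇒ HH   [H -> H H]
HH ⇒ bgH   [H -> b g]
bgH ⇒ bgHH   [H -> H H]
bgHH ⇒ bgbgH   [H -> b g]
bgbgH ⇒ bgbgHH   [H -> H H]
bgbgHH ⇒ bgbgbgH   [H -> b g]
bgbgbgH ⇒ bgbgbglb   [H -> l b]

S⇒H⇒HH⇒bgH⇒bgHH⇒bgbgH⇒bgbgHH⇒bgbgbgH⇒bgbgbglb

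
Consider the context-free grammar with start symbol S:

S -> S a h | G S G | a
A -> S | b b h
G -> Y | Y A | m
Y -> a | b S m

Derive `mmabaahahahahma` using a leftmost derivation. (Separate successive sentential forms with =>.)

S=>GSG=>mSG=>mGSGG=>mmSGG=>mmaGG=>mmaYG=>mmabSmG=>mmabSahmG=>mmabSahahmG=>mmabSahahahmG=>mmabSahahahahmG=>mmabaahahahahmG=>mmabaahahahahmY=>mmabaahahahahma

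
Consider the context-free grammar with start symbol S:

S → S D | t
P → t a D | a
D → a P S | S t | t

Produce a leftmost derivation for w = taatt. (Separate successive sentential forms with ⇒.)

S ⇒ SD   [S → S D]
SD ⇒ SDD   [S → S D]
SDD ⇒ tDD   [S → t]
tDD ⇒ taPSD   [D → a P S]
taPSD ⇒ taaSD   [P → a]
taaSD ⇒ taatD   [S → t]
taatD ⇒ taatt   [D → t]

S⇒SD⇒SDD⇒tDD⇒taPSD⇒taaSD⇒taatD⇒taatt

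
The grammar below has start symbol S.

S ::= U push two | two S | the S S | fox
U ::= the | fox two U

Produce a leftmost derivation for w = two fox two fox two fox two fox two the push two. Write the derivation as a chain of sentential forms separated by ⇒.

S ⇒ two S ⇒ two U push two ⇒ two fox two U push two ⇒ two fox two fox two U push two ⇒ two fox two fox two fox two U push two ⇒ two fox two fox two fox two fox two U push two ⇒ two fox two fox two fox two fox two the push two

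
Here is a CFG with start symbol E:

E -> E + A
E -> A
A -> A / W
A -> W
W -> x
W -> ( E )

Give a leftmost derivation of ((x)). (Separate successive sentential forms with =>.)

E => A => W => (E) => (A) => (W) => ((E)) => ((A)) => ((W)) => ((x))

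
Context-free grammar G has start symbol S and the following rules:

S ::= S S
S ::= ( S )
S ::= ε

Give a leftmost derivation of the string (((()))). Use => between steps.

S => (S) => (SS) => ((S)S) => ((SS)S) => (((S)S)S) => ((((S))S)S) => (((())S)S) => (((()))S) => (((())))

S => (S)   [S ::= ( S )]
(S) => (SS)   [S ::= S S]
(SS) => ((S)S)   [S ::= ( S )]
((S)S) => ((SS)S)   [S ::= S S]
((SS)S) => (((S)S)S)   [S ::= ( S )]
(((S)S)S) => ((((S))S)S)   [S ::= ( S )]
((((S))S)S) => (((())S)S)   [S ::= ε]
(((())S)S) => (((()))S)   [S ::= ε]
(((()))S) => (((())))   [S ::= ε]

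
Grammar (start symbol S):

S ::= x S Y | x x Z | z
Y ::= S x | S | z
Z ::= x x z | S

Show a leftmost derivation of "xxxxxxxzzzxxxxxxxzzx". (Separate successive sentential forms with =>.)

S => xSY   [S ::= x S Y]
xSY => xxSYY   [S ::= x S Y]
xxSYY => xxxSYYY   [S ::= x S Y]
xxxSYYY => xxxxxZYYY   [S ::= x x Z]
xxxxxZYYY => xxxxxxxzYYY   [Z ::= x x z]
xxxxxxxzYYY => xxxxxxxzzYY   [Y ::= z]
xxxxxxxzzYY => xxxxxxxzzzY   [Y ::= z]
xxxxxxxzzzY => xxxxxxxzzzSx   [Y ::= S x]
xxxxxxxzzzSx => xxxxxxxzzzxxZx   [S ::= x x Z]
xxxxxxxzzzxxZx => xxxxxxxzzzxxSx   [Z ::= S]
xxxxxxxzzzxxSx => xxxxxxxzzzxxxSYx   [S ::= x S Y]
xxxxxxxzzzxxxSYx => xxxxxxxzzzxxxxxZYx   [S ::= x x Z]
xxxxxxxzzzxxxxxZYx => xxxxxxxzzzxxxxxxxzYx   [Z ::= x x z]
xxxxxxxzzzxxxxxxxzYx => xxxxxxxzzzxxxxxxxzzx   [Y ::= z]

S => xSY => xxSYY => xxxSYYY => xxxxxZYYY => xxxxxxxzYYY => xxxxxxxzzYY => xxxxxxxzzzY => xxxxxxxzzzSx => xxxxxxxzzzxxZx => xxxxxxxzzzxxSx => xxxxxxxzzzxxxSYx => xxxxxxxzzzxxxxxZYx => xxxxxxxzzzxxxxxxxzYx => xxxxxxxzzzxxxxxxxzzx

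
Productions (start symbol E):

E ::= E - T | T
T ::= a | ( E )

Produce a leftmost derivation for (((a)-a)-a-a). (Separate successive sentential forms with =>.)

E=>T=>(E)=>(E-T)=>(E-T-T)=>(T-T-T)=>((E)-T-T)=>((E-T)-T-T)=>((T-T)-T-T)=>(((E)-T)-T-T)=>(((T)-T)-T-T)=>(((a)-T)-T-T)=>(((a)-a)-T-T)=>(((a)-a)-a-T)=>(((a)-a)-a-a)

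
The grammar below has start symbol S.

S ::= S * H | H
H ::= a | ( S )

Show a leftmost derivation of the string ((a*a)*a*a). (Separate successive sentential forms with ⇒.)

S ⇒ H   [S ::= H]
H ⇒ (S)   [H ::= ( S )]
(S) ⇒ (S*H)   [S ::= S * H]
(S*H) ⇒ (S*H*H)   [S ::= S * H]
(S*H*H) ⇒ (H*H*H)   [S ::= H]
(H*H*H) ⇒ ((S)*H*H)   [H ::= ( S )]
((S)*H*H) ⇒ ((S*H)*H*H)   [S ::= S * H]
((S*H)*H*H) ⇒ ((H*H)*H*H)   [S ::= H]
((H*H)*H*H) ⇒ ((a*H)*H*H)   [H ::= a]
((a*H)*H*H) ⇒ ((a*a)*H*H)   [H ::= a]
((a*a)*H*H) ⇒ ((a*a)*a*H)   [H ::= a]
((a*a)*a*H) ⇒ ((a*a)*a*a)   [H ::= a]

S⇒H⇒(S)⇒(S*H)⇒(S*H*H)⇒(H*H*H)⇒((S)*H*H)⇒((S*H)*H*H)⇒((H*H)*H*H)⇒((a*H)*H*H)⇒((a*a)*H*H)⇒((a*a)*a*H)⇒((a*a)*a*a)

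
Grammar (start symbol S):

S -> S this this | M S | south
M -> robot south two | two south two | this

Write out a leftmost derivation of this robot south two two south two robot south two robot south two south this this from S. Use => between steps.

S => M S   [S -> M S]
M S => this S   [M -> this]
this S => this M S   [S -> M S]
this M S => this robot south two S   [M -> robot south two]
this robot south two S => this robot south two M S   [S -> M S]
this robot south two M S => this robot south two two south two S   [M -> two south two]
this robot south two two south two S => this robot south two two south two M S   [S -> M S]
this robot south two two south two M S => this robot south two two south two robot south two S   [M -> robot south two]
this robot south two two south two robot south two S => this robot south two two south two robot south two S this this   [S -> S this this]
this robot south two two south two robot south two S this this => this robot south two two south two robot south two M S this this   [S -> M S]
this robot south two two south two robot south two M S this this => this robot south two two south two robot south two robot south two S this this   [M -> robot south two]
this robot south two two south two robot south two robot south two S this this => this robot south two two south two robot south two robot south two south this this   [S -> south]

S => M S => this S => this M S => this robot south two S => this robot south two M S => this robot south two two south two S => this robot south two two south two M S => this robot south two two south two robot south two S => this robot south two two south two robot south two S this this => this robot south two two south two robot south two M S this this => this robot south two two south two robot south two robot south two S this this => this robot south two two south two robot south two robot south two south this this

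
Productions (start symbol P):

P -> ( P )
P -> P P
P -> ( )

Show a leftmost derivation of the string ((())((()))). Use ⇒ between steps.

P ⇒ (P)   [P -> ( P )]
(P) ⇒ (PP)   [P -> P P]
(PP) ⇒ ((P)P)   [P -> ( P )]
((P)P) ⇒ ((())P)   [P -> ( )]
((())P) ⇒ ((())(P))   [P -> ( P )]
((())(P)) ⇒ ((())((P)))   [P -> ( P )]
((())((P))) ⇒ ((())((())))   [P -> ( )]

P ⇒ (P) ⇒ (PP) ⇒ ((P)P) ⇒ ((())P) ⇒ ((())(P)) ⇒ ((())((P))) ⇒ ((())((())))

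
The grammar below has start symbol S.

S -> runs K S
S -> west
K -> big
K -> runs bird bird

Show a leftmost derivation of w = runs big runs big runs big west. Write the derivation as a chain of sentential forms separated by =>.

S => runs K S   [S -> runs K S]
runs K S => runs big S   [K -> big]
runs big S => runs big runs K S   [S -> runs K S]
runs big runs K S => runs big runs big S   [K -> big]
runs big runs big S => runs big runs big runs K S   [S -> runs K S]
runs big runs big runs K S => runs big runs big runs big S   [K -> big]
runs big runs big runs big S => runs big runs big runs big west   [S -> west]

S => runs K S => runs big S => runs big runs K S => runs big runs big S => runs big runs big runs K S => runs big runs big runs big S => runs big runs big runs big west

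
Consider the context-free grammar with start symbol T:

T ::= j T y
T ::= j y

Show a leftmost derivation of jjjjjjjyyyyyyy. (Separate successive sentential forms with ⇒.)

T ⇒ jTy ⇒ jjTyy ⇒ jjjTyyy ⇒ jjjjTyyyy ⇒ jjjjjTyyyyy ⇒ jjjjjjTyyyyyy ⇒ jjjjjjjyyyyyyy

T ⇒ jTy   [T ::= j T y]
jTy ⇒ jjTyy   [T ::= j T y]
jjTyy ⇒ jjjTyyy   [T ::= j T y]
jjjTyyy ⇒ jjjjTyyyy   [T ::= j T y]
jjjjTyyyy ⇒ jjjjjTyyyyy   [T ::= j T y]
jjjjjTyyyyy ⇒ jjjjjjTyyyyyy   [T ::= j T y]
jjjjjjTyyyyyy ⇒ jjjjjjjyyyyyyy   [T ::= j y]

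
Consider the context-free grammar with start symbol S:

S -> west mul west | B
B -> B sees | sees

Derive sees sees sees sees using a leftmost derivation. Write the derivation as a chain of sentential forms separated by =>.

S => B => B sees => B sees sees => B sees sees sees => sees sees sees sees

S => B   [S -> B]
B => B sees   [B -> B sees]
B sees => B sees sees   [B -> B sees]
B sees sees => B sees sees sees   [B -> B sees]
B sees sees sees => sees sees sees sees   [B -> sees]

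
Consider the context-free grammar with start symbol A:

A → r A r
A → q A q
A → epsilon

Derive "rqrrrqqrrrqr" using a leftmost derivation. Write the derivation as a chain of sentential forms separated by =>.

A => rAr   [A → r A r]
rAr => rqAqr   [A → q A q]
rqAqr => rqrArqr   [A → r A r]
rqrArqr => rqrrArrqr   [A → r A r]
rqrrArrqr => rqrrrArrrqr   [A → r A r]
rqrrrArrrqr => rqrrrqAqrrrqr   [A → q A q]
rqrrrqAqrrrqr => rqrrrqqrrrqr   [A → epsilon]

A => rAr => rqAqr => rqrArqr => rqrrArrqr => rqrrrArrrqr => rqrrrqAqrrrqr => rqrrrqqrrrqr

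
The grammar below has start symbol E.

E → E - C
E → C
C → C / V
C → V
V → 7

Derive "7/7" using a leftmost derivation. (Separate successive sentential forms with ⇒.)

E ⇒ C   [E → C]
C ⇒ C/V   [C → C / V]
C/V ⇒ V/V   [C → V]
V/V ⇒ 7/V   [V → 7]
7/V ⇒ 7/7   [V → 7]

E⇒C⇒C/V⇒V/V⇒7/V⇒7/7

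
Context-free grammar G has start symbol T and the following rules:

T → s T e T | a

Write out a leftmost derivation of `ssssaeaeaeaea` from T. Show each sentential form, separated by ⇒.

T⇒sTeT⇒ssTeTeT⇒sssTeTeTeT⇒ssssTeTeTeTeT⇒ssssaeTeTeTeT⇒ssssaeaeTeTeT⇒ssssaeaeaeTeT⇒ssssaeaeaeaeT⇒ssssaeaeaeaea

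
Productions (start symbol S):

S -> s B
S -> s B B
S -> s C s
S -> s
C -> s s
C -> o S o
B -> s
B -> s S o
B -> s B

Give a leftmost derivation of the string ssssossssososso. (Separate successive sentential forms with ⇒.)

S ⇒ sBB ⇒ ssBB ⇒ sssSoB ⇒ ssssCsoB ⇒ ssssoSosoB ⇒ ssssosCsosoB ⇒ ssssossssosoB ⇒ ssssossssososSo ⇒ ssssossssososso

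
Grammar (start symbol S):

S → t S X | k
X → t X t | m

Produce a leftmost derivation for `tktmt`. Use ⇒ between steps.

S⇒tSX⇒tkX⇒tktXt⇒tktmt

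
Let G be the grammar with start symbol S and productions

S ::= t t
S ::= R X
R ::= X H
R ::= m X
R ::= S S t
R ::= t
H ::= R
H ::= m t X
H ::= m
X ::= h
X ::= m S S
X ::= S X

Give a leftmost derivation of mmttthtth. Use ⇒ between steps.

S ⇒ RX ⇒ mXX ⇒ mmSSX ⇒ mmRXSX ⇒ mmtXSX ⇒ mmtSXSX ⇒ mmtttXSX ⇒ mmttthSX ⇒ mmttthttX ⇒ mmttthtth

S ⇒ RX   [S ::= R X]
RX ⇒ mXX   [R ::= m X]
mXX ⇒ mmSSX   [X ::= m S S]
mmSSX ⇒ mmRXSX   [S ::= R X]
mmRXSX ⇒ mmtXSX   [R ::= t]
mmtXSX ⇒ mmtSXSX   [X ::= S X]
mmtSXSX ⇒ mmtttXSX   [S ::= t t]
mmtttXSX ⇒ mmttthSX   [X ::= h]
mmttthSX ⇒ mmttthttX   [S ::= t t]
mmttthttX ⇒ mmttthtth   [X ::= h]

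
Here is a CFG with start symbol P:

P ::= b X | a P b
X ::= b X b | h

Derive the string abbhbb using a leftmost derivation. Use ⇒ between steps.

P ⇒ aPb ⇒ abXb ⇒ abbXbb ⇒ abbhbb

P ⇒ aPb   [P ::= a P b]
aPb ⇒ abXb   [P ::= b X]
abXb ⇒ abbXbb   [X ::= b X b]
abbXbb ⇒ abbhbb   [X ::= h]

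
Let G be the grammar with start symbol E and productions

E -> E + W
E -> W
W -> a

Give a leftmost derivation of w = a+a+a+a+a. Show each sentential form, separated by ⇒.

E ⇒ E+W   [E -> E + W]
E+W ⇒ E+W+W   [E -> E + W]
E+W+W ⇒ E+W+W+W   [E -> E + W]
E+W+W+W ⇒ E+W+W+W+W   [E -> E + W]
E+W+W+W+W ⇒ W+W+W+W+W   [E -> W]
W+W+W+W+W ⇒ a+W+W+W+W   [W -> a]
a+W+W+W+W ⇒ a+a+W+W+W   [W -> a]
a+a+W+W+W ⇒ a+a+a+W+W   [W -> a]
a+a+a+W+W ⇒ a+a+a+a+W   [W -> a]
a+a+a+a+W ⇒ a+a+a+a+a   [W -> a]

E ⇒ E+W ⇒ E+W+W ⇒ E+W+W+W ⇒ E+W+W+W+W ⇒ W+W+W+W+W ⇒ a+W+W+W+W ⇒ a+a+W+W+W ⇒ a+a+a+W+W ⇒ a+a+a+a+W ⇒ a+a+a+a+a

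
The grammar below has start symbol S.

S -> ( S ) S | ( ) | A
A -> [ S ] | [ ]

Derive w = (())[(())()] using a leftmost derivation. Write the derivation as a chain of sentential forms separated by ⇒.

S⇒(S)S⇒(())S⇒(())A⇒(())[S]⇒(())[(S)S]⇒(())[(())S]⇒(())[(())()]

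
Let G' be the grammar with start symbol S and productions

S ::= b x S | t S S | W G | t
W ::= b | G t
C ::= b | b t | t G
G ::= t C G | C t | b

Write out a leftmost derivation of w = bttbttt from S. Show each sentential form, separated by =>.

S => WG => GtG => btG => btCt => bttGt => bttCtt => bttbttt

S => WG   [S ::= W G]
WG => GtG   [W ::= G t]
GtG => btG   [G ::= b]
btG => btCt   [G ::= C t]
btCt => bttGt   [C ::= t G]
bttGt => bttCtt   [G ::= C t]
bttCtt => bttbttt   [C ::= b t]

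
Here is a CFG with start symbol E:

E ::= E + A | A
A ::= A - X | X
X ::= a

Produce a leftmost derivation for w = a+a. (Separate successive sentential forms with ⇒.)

E⇒E+A⇒A+A⇒X+A⇒a+A⇒a+X⇒a+a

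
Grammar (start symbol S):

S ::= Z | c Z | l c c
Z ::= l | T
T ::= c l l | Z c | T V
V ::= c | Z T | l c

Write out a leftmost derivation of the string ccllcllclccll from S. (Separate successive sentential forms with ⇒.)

S⇒cZ⇒cT⇒cTV⇒ccllV⇒ccllZT⇒ccllTT⇒ccllTVT⇒ccllTVVT⇒ccllcllVVT⇒ccllcllcVT⇒ccllcllclcT⇒ccllcllclccll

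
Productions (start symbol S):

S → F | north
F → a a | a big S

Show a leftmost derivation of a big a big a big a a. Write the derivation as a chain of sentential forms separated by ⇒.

S ⇒ F ⇒ a big S ⇒ a big F ⇒ a big a big S ⇒ a big a big F ⇒ a big a big a big S ⇒ a big a big a big F ⇒ a big a big a big a a

S ⇒ F   [S → F]
F ⇒ a big S   [F → a big S]
a big S ⇒ a big F   [S → F]
a big F ⇒ a big a big S   [F → a big S]
a big a big S ⇒ a big a big F   [S → F]
a big a big F ⇒ a big a big a big S   [F → a big S]
a big a big a big S ⇒ a big a big a big F   [S → F]
a big a big a big F ⇒ a big a big a big a a   [F → a a]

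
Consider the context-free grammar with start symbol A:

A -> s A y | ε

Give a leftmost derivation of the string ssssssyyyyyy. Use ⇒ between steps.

A ⇒ sAy ⇒ ssAyy ⇒ sssAyyy ⇒ ssssAyyyy ⇒ sssssAyyyyy ⇒ ssssssAyyyyyy ⇒ ssssssyyyyyy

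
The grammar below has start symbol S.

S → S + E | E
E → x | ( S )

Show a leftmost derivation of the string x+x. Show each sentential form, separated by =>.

S => S+E => E+E => x+E => x+x

S => S+E   [S → S + E]
S+E => E+E   [S → E]
E+E => x+E   [E → x]
x+E => x+x   [E → x]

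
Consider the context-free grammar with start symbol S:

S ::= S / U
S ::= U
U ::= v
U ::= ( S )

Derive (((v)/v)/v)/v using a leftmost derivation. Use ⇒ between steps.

S ⇒ S/U   [S ::= S / U]
S/U ⇒ U/U   [S ::= U]
U/U ⇒ (S)/U   [U ::= ( S )]
(S)/U ⇒ (S/U)/U   [S ::= S / U]
(S/U)/U ⇒ (U/U)/U   [S ::= U]
(U/U)/U ⇒ ((S)/U)/U   [U ::= ( S )]
((S)/U)/U ⇒ ((S/U)/U)/U   [S ::= S / U]
((S/U)/U)/U ⇒ ((U/U)/U)/U   [S ::= U]
((U/U)/U)/U ⇒ (((S)/U)/U)/U   [U ::= ( S )]
(((S)/U)/U)/U ⇒ (((U)/U)/U)/U   [S ::= U]
(((U)/U)/U)/U ⇒ (((v)/U)/U)/U   [U ::= v]
(((v)/U)/U)/U ⇒ (((v)/v)/U)/U   [U ::= v]
(((v)/v)/U)/U ⇒ (((v)/v)/v)/U   [U ::= v]
(((v)/v)/v)/U ⇒ (((v)/v)/v)/v   [U ::= v]

S⇒S/U⇒U/U⇒(S)/U⇒(S/U)/U⇒(U/U)/U⇒((S)/U)/U⇒((S/U)/U)/U⇒((U/U)/U)/U⇒(((S)/U)/U)/U⇒(((U)/U)/U)/U⇒(((v)/U)/U)/U⇒(((v)/v)/U)/U⇒(((v)/v)/v)/U⇒(((v)/v)/v)/v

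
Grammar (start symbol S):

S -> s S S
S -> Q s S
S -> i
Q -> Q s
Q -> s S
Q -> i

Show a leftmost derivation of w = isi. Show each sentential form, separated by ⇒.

S ⇒ QsS ⇒ isS ⇒ isi

S ⇒ QsS   [S -> Q s S]
QsS ⇒ isS   [Q -> i]
isS ⇒ isi   [S -> i]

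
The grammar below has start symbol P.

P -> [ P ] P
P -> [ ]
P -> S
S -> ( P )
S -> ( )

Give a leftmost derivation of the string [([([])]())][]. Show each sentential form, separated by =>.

P=>[P]P=>[S]P=>[(P)]P=>[([P]P)]P=>[([S]P)]P=>[([(P)]P)]P=>[([([])]P)]P=>[([([])]S)]P=>[([([])]())]P=>[([([])]())][]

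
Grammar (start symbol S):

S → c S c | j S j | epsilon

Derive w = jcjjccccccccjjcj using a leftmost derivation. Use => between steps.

S=>jSj=>jcScj=>jcjSjcj=>jcjjSjjcj=>jcjjcScjjcj=>jcjjccSccjjcj=>jcjjcccScccjjcj=>jcjjccccSccccjjcj=>jcjjccccccccjjcj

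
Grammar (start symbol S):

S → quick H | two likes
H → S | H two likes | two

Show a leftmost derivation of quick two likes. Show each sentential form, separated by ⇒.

S ⇒ quick H   [S → quick H]
quick H ⇒ quick S   [H → S]
quick S ⇒ quick two likes   [S → two likes]

S ⇒ quick H ⇒ quick S ⇒ quick two likes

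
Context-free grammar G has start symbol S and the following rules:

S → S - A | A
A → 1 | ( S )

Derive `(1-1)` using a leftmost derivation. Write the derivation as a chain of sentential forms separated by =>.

S=>A=>(S)=>(S-A)=>(A-A)=>(1-A)=>(1-1)

S => A   [S → A]
A => (S)   [A → ( S )]
(S) => (S-A)   [S → S - A]
(S-A) => (A-A)   [S → A]
(A-A) => (1-A)   [A → 1]
(1-A) => (1-1)   [A → 1]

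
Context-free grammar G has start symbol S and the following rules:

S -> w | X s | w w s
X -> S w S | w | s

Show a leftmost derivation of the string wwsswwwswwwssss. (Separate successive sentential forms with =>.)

S => Xs   [S -> X s]
Xs => SwSs   [X -> S w S]
SwSs => wwSs   [S -> w]
wwSs => wwXss   [S -> X s]
wwXss => wwSwSss   [X -> S w S]
wwSwSss => wwXswSss   [S -> X s]
wwXswSss => wwsswSss   [X -> s]
wwsswSss => wwsswXsss   [S -> X s]
wwsswXsss => wwsswSwSsss   [X -> S w S]
wwsswSwSsss => wwsswwwswSsss   [S -> w w s]
wwsswwwswSsss => wwsswwwswwwssss   [S -> w w s]

S=>Xs=>SwSs=>wwSs=>wwXss=>wwSwSss=>wwXswSss=>wwsswSss=>wwsswXsss=>wwsswSwSsss=>wwsswwwswSsss=>wwsswwwswwwssss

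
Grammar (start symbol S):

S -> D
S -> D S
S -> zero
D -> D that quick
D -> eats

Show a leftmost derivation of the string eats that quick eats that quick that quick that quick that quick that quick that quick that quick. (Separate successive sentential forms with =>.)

S => D S => D that quick S => eats that quick S => eats that quick D => eats that quick D that quick => eats that quick D that quick that quick => eats that quick D that quick that quick that quick => eats that quick D that quick that quick that quick that quick => eats that quick D that quick that quick that quick that quick that quick => eats that quick D that quick that quick that quick that quick that quick that quick => eats that quick D that quick that quick that quick that quick that quick that quick that quick => eats that quick eats that quick that quick that quick that quick that quick that quick that quick

S => D S   [S -> D S]
D S => D that quick S   [D -> D that quick]
D that quick S => eats that quick S   [D -> eats]
eats that quick S => eats that quick D   [S -> D]
eats that quick D => eats that quick D that quick   [D -> D that quick]
eats that quick D that quick => eats that quick D that quick that quick   [D -> D that quick]
eats that quick D that quick that quick => eats that quick D that quick that quick that quick   [D -> D that quick]
eats that quick D that quick that quick that quick => eats that quick D that quick that quick that quick that quick   [D -> D that quick]
eats that quick D that quick that quick that quick that quick => eats that quick D that quick that quick that quick that quick that quick   [D -> D that quick]
eats that quick D that quick that quick that quick that quick that quick => eats that quick D that quick that quick that quick that quick that quick that quick   [D -> D that quick]
eats that quick D that quick that quick that quick that quick that quick that quick => eats that quick D that quick that quick that quick that quick that quick that quick that quick   [D -> D that quick]
eats that quick D that quick that quick that quick that quick that quick that quick that quick => eats that quick eats that quick that quick that quick that quick that quick that quick that quick   [D -> eats]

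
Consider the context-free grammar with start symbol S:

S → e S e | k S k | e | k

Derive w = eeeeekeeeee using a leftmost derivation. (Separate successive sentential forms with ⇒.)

S ⇒ eSe ⇒ eeSee ⇒ eeeSeee ⇒ eeeeSeeee ⇒ eeeeeSeeeee ⇒ eeeeekeeeee

S ⇒ eSe   [S → e S e]
eSe ⇒ eeSee   [S → e S e]
eeSee ⇒ eeeSeee   [S → e S e]
eeeSeee ⇒ eeeeSeeee   [S → e S e]
eeeeSeeee ⇒ eeeeeSeeeee   [S → e S e]
eeeeeSeeeee ⇒ eeeeekeeeee   [S → k]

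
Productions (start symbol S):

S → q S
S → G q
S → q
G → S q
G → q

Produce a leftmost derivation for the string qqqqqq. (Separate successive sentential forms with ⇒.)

S⇒qS⇒qqS⇒qqqS⇒qqqqS⇒qqqqGq⇒qqqqqq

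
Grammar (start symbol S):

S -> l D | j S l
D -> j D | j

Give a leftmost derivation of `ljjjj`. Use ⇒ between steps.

S ⇒ lD ⇒ ljD ⇒ ljjD ⇒ ljjjD ⇒ ljjjj

S ⇒ lD   [S -> l D]
lD ⇒ ljD   [D -> j D]
ljD ⇒ ljjD   [D -> j D]
ljjD ⇒ ljjjD   [D -> j D]
ljjjD ⇒ ljjjj   [D -> j]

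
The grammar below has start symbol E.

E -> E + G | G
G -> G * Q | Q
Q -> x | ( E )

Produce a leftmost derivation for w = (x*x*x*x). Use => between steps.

E=>G=>Q=>(E)=>(G)=>(G*Q)=>(G*Q*Q)=>(G*Q*Q*Q)=>(Q*Q*Q*Q)=>(x*Q*Q*Q)=>(x*x*Q*Q)=>(x*x*x*Q)=>(x*x*x*x)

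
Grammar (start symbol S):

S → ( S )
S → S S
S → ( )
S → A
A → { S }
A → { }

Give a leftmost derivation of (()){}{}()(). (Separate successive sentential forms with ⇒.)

S ⇒ SS   [S → S S]
SS ⇒ SSS   [S → S S]
SSS ⇒ (S)SS   [S → ( S )]
(S)SS ⇒ (())SS   [S → ( )]
(())SS ⇒ (())SSS   [S → S S]
(())SSS ⇒ (())SSSS   [S → S S]
(())SSSS ⇒ (())ASSS   [S → A]
(())ASSS ⇒ (()){}SSS   [A → { }]
(()){}SSS ⇒ (()){}ASS   [S → A]
(()){}ASS ⇒ (()){}{}SS   [A → { }]
(()){}{}SS ⇒ (()){}{}()S   [S → ( )]
(()){}{}()S ⇒ (()){}{}()()   [S → ( )]

S⇒SS⇒SSS⇒(S)SS⇒(())SS⇒(())SSS⇒(())SSSS⇒(())ASSS⇒(()){}SSS⇒(()){}ASS⇒(()){}{}SS⇒(()){}{}()S⇒(()){}{}()()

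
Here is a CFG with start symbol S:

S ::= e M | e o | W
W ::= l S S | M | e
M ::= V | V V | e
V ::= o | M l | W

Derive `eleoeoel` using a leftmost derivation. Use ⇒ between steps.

S ⇒ eM ⇒ eVV ⇒ eWV ⇒ elSSV ⇒ eleoSV ⇒ eleoeoV ⇒ eleoeoMl ⇒ eleoeoel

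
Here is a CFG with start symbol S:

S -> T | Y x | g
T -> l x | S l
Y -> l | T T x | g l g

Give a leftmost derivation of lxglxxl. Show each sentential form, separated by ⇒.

S⇒T⇒Sl⇒Yxl⇒TTxxl⇒lxTxxl⇒lxSlxxl⇒lxglxxl

S ⇒ T   [S -> T]
T ⇒ Sl   [T -> S l]
Sl ⇒ Yxl   [S -> Y x]
Yxl ⇒ TTxxl   [Y -> T T x]
TTxxl ⇒ lxTxxl   [T -> l x]
lxTxxl ⇒ lxSlxxl   [T -> S l]
lxSlxxl ⇒ lxglxxl   [S -> g]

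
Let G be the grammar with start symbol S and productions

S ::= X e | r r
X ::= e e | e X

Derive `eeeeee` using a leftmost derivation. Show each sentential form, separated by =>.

S => Xe => eXe => eeXe => eeeXe => eeeeee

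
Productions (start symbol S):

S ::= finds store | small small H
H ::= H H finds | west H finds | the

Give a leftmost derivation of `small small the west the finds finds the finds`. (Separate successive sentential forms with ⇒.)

S ⇒ small small H   [S ::= small small H]
small small H ⇒ small small H H finds   [H ::= H H finds]
small small H H finds ⇒ small small H H finds H finds   [H ::= H H finds]
small small H H finds H finds ⇒ small small the H finds H finds   [H ::= the]
small small the H finds H finds ⇒ small small the west H finds finds H finds   [H ::= west H finds]
small small the west H finds finds H finds ⇒ small small the west the finds finds H finds   [H ::= the]
small small the west the finds finds H finds ⇒ small small the west the finds finds the finds   [H ::= the]

S ⇒ small small H ⇒ small small H H finds ⇒ small small H H finds H finds ⇒ small small the H finds H finds ⇒ small small the west H finds finds H finds ⇒ small small the west the finds finds H finds ⇒ small small the west the finds finds the finds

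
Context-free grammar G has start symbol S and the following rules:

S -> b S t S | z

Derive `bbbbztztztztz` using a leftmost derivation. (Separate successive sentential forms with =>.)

S => bStS   [S -> b S t S]
bStS => bbStStS   [S -> b S t S]
bbStStS => bbbStStStS   [S -> b S t S]
bbbStStStS => bbbbStStStStS   [S -> b S t S]
bbbbStStStStS => bbbbztStStStS   [S -> z]
bbbbztStStStS => bbbbztztStStS   [S -> z]
bbbbztztStStS => bbbbztztztStS   [S -> z]
bbbbztztztStS => bbbbztztztztS   [S -> z]
bbbbztztztztS => bbbbztztztztz   [S -> z]

S=>bStS=>bbStStS=>bbbStStStS=>bbbbStStStStS=>bbbbztStStStS=>bbbbztztStStS=>bbbbztztztStS=>bbbbztztztztS=>bbbbztztztztz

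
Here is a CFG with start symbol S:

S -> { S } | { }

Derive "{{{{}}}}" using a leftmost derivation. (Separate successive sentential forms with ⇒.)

S⇒{S}⇒{{S}}⇒{{{S}}}⇒{{{{}}}}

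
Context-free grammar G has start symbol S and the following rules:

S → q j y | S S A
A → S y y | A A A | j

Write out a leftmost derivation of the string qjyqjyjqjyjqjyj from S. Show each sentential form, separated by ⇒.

S ⇒ SSA   [S → S S A]
SSA ⇒ SSASA   [S → S S A]
SSASA ⇒ SSASASA   [S → S S A]
SSASASA ⇒ qjySASASA   [S → q j y]
qjySASASA ⇒ qjyqjyASASA   [S → q j y]
qjyqjyASASA ⇒ qjyqjyjSASA   [A → j]
qjyqjyjSASA ⇒ qjyqjyjqjyASA   [S → q j y]
qjyqjyjqjyASA ⇒ qjyqjyjqjyjSA   [A → j]
qjyqjyjqjyjSA ⇒ qjyqjyjqjyjqjyA   [S → q j y]
qjyqjyjqjyjqjyA ⇒ qjyqjyjqjyjqjyj   [A → j]

S⇒SSA⇒SSASA⇒SSASASA⇒qjySASASA⇒qjyqjyASASA⇒qjyqjyjSASA⇒qjyqjyjqjyASA⇒qjyqjyjqjyjSA⇒qjyqjyjqjyjqjyA⇒qjyqjyjqjyjqjyj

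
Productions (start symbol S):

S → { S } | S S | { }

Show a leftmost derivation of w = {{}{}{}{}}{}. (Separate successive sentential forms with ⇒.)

S ⇒ SS   [S → S S]
SS ⇒ {S}S   [S → { S }]
{S}S ⇒ {SS}S   [S → S S]
{SS}S ⇒ {SSS}S   [S → S S]
{SSS}S ⇒ {SSSS}S   [S → S S]
{SSSS}S ⇒ {{}SSS}S   [S → { }]
{{}SSS}S ⇒ {{}{}SS}S   [S → { }]
{{}{}SS}S ⇒ {{}{}{}S}S   [S → { }]
{{}{}{}S}S ⇒ {{}{}{}{}}S   [S → { }]
{{}{}{}{}}S ⇒ {{}{}{}{}}{}   [S → { }]

S ⇒ SS ⇒ {S}S ⇒ {SS}S ⇒ {SSS}S ⇒ {SSSS}S ⇒ {{}SSS}S ⇒ {{}{}SS}S ⇒ {{}{}{}S}S ⇒ {{}{}{}{}}S ⇒ {{}{}{}{}}{}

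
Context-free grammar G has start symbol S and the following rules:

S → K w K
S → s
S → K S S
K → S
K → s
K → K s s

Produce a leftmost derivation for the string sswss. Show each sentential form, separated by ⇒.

S⇒KSS⇒SSS⇒sSS⇒sKwKS⇒sswKS⇒sswsS⇒sswss

S ⇒ KSS   [S → K S S]
KSS ⇒ SSS   [K → S]
SSS ⇒ sSS   [S → s]
sSS ⇒ sKwKS   [S → K w K]
sKwKS ⇒ sswKS   [K → s]
sswKS ⇒ sswsS   [K → s]
sswsS ⇒ sswss   [S → s]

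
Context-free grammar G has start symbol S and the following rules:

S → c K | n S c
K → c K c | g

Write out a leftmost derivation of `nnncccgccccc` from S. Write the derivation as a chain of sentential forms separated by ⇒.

S ⇒ nSc ⇒ nnScc ⇒ nnnSccc ⇒ nnncKccc ⇒ nnnccKcccc ⇒ nnncccKccccc ⇒ nnncccgccccc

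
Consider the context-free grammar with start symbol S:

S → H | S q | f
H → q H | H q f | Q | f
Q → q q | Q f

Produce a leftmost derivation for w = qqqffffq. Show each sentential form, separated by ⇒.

S ⇒ Sq ⇒ Hq ⇒ qHq ⇒ qQq ⇒ qQfq ⇒ qQffq ⇒ qQfffq ⇒ qQffffq ⇒ qqqffffq

S ⇒ Sq   [S → S q]
Sq ⇒ Hq   [S → H]
Hq ⇒ qHq   [H → q H]
qHq ⇒ qQq   [H → Q]
qQq ⇒ qQfq   [Q → Q f]
qQfq ⇒ qQffq   [Q → Q f]
qQffq ⇒ qQfffq   [Q → Q f]
qQfffq ⇒ qQffffq   [Q → Q f]
qQffffq ⇒ qqqffffq   [Q → q q]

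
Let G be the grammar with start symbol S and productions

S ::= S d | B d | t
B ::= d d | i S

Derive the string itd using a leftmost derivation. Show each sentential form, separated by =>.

S => Bd   [S ::= B d]
Bd => iSd   [B ::= i S]
iSd => itd   [S ::= t]

S=>Bd=>iSd=>itd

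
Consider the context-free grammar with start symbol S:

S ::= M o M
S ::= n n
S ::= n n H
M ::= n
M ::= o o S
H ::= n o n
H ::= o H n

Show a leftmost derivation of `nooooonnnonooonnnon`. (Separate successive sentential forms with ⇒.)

S⇒MoM⇒noM⇒noooS⇒noooMoM⇒noooooSoM⇒nooooonnHoM⇒nooooonnnonoM⇒nooooonnnonoooS⇒nooooonnnonooonnH⇒nooooonnnonooonnnon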